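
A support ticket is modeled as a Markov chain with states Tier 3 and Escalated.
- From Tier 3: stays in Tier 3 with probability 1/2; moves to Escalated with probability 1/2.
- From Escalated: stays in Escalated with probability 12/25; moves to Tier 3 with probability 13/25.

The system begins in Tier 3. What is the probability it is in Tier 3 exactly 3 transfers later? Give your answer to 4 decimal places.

0.5098

Propagate the distribution vector 3 transfers from Tier 3.
After 0 transfers: (1.0000, 0.0000)
After 1 transfer: (0.5000, 0.5000)
After 2 transfers: (0.5100, 0.4900)
After 3 transfers: (0.5098, 0.4902)
P(in Tier 3 after 3 transfers) = 0.5098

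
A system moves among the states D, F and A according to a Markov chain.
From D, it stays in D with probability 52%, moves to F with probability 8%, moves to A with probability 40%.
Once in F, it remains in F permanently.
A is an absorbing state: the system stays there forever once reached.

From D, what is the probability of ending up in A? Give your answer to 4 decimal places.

Let h(s) be the probability of absorption at A starting from transient state s. Then h(A) = 1 and h(F) = 0. By first-step analysis:
h(D) = 0.52·h(D) + 0.08·0 + 0.4·1
Solving: h(D) = 0.8333.
Starting from D, the probability is 0.8333.

0.8333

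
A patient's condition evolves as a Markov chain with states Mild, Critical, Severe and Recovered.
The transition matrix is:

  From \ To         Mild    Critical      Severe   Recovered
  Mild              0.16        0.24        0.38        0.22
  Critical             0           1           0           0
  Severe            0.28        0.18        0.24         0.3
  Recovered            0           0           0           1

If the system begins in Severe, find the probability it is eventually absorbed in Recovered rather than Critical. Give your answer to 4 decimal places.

Let h(s) be the probability of absorption at Recovered starting from transient state s. Then h(Recovered) = 1 and h(Critical) = 0. By first-step analysis:
h(Mild) = 0.16·h(Mild) + 0.24·0 + 0.38·h(Severe) + 0.22·1
h(Severe) = 0.28·h(Mild) + 0.18·0 + 0.24·h(Severe) + 0.3·1
Solving: h(Mild) = 0.5286, h(Severe) = 0.5895.
Starting from Severe, the probability is 0.5895.

0.5895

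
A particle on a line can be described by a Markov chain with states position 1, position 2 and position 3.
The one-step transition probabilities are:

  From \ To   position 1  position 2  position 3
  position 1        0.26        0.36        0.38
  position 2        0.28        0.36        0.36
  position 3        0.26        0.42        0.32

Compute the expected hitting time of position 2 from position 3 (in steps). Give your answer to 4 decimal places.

Let t(s) be the expected number of steps to first reach position 2 from state s, with t(position 2) = 0. Conditioning on the first step:
t(position 1) = 1 + 0.26·t(position 1) + 0.38·t(position 3)
t(position 3) = 1 + 0.26·t(position 1) + 0.32·t(position 3)
Solving: t(position 1) = 2.6212, t(position 3) = 2.4728.
Expected steps from position 3 to position 2: 2.4728.

2.4728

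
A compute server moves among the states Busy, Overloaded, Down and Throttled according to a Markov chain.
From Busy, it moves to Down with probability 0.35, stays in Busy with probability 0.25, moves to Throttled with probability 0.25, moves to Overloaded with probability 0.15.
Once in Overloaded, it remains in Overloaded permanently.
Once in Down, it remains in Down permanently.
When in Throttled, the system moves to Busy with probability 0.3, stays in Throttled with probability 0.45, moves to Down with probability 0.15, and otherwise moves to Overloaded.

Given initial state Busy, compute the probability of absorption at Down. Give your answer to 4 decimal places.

0.6815

Let h(s) be the probability of absorption at Down starting from transient state s. Then h(Down) = 1 and h(Overloaded) = 0. By first-step analysis:
h(Busy) = 0.25·h(Busy) + 0.15·0 + 0.35·1 + 0.25·h(Throttled)
h(Throttled) = 0.3·h(Busy) + 0.1·0 + 0.15·1 + 0.45·h(Throttled)
Solving: h(Busy) = 0.6815, h(Throttled) = 0.6444.
Starting from Busy, the probability is 0.6815.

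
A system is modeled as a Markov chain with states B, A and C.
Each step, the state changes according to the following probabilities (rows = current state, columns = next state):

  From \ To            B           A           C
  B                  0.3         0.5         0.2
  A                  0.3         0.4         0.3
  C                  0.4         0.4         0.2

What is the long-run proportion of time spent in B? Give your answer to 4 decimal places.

Let the stationary distribution be π with π = πP and π_1 + π_2 + π_3 = 1.
π_1 = 0.3·π_1 + 0.3·π_2 + 0.4·π_3
π_2 = 0.5·π_1 + 0.4·π_2 + 0.4·π_3
Solving with the normalization constraint gives π = (0.3243, 0.4324, 0.2432).
So the stationary probability of B is 0.3243.

0.3243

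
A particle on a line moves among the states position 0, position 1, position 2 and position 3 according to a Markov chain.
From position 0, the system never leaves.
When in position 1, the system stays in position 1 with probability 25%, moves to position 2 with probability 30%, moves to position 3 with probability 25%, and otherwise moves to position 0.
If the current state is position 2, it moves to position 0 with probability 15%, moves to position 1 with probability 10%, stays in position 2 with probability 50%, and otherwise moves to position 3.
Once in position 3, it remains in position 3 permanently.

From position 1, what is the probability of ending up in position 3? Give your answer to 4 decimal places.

Let h(s) be the probability of absorption at position 3 starting from transient state s. Then h(position 3) = 1 and h(position 0) = 0. By first-step analysis:
h(position 1) = 0.2·0 + 0.25·h(position 1) + 0.3·h(position 2) + 0.25·1
h(position 2) = 0.15·0 + 0.1·h(position 1) + 0.5·h(position 2) + 0.25·1
Solving: h(position 1) = 0.5797, h(position 2) = 0.6159.
Starting from position 1, the probability is 0.5797.

0.5797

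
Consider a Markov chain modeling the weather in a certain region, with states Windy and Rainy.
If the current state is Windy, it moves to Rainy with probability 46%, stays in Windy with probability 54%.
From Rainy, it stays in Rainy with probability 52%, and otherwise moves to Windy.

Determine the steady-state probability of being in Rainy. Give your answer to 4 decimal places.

Let the stationary distribution be π with π = πP and π_1 + π_2 = 1.
π_1 = 0.54·π_1 + 0.48·π_2
Solving with the normalization constraint gives π = (0.5106, 0.4894).
So the stationary probability of Rainy is 0.4894.

0.4894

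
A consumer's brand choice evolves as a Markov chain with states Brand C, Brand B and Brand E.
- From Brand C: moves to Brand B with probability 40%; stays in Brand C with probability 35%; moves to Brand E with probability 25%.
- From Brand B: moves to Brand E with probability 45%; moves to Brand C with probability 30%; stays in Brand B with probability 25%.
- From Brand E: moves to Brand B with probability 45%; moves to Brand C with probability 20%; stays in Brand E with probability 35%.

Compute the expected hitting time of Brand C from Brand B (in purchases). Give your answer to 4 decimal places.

3.8596

Let t(s) be the expected number of purchases to first reach Brand C from state s, with t(Brand C) = 0. Conditioning on the first purchase:
t(Brand B) = 1 + 0.25·t(Brand B) + 0.45·t(Brand E)
t(Brand E) = 1 + 0.45·t(Brand B) + 0.35·t(Brand E)
Solving: t(Brand B) = 3.8596, t(Brand E) = 4.2105.
Expected purchases from Brand B to Brand C: 3.8596.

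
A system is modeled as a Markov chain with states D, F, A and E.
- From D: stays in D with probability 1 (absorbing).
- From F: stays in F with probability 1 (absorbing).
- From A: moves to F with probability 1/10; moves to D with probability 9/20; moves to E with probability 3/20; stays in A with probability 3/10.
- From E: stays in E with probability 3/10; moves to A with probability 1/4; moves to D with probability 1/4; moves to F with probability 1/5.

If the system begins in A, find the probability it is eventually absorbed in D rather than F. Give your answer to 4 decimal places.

0.7790

Let h(s) be the probability of absorption at D starting from transient state s. Then h(D) = 1 and h(F) = 0. By first-step analysis:
h(A) = 0.45·1 + 0.1·0 + 0.3·h(A) + 0.15·h(E)
h(E) = 0.25·1 + 0.2·0 + 0.25·h(A) + 0.3·h(E)
Solving: h(A) = 0.7790, h(E) = 0.6354.
Starting from A, the probability is 0.7790.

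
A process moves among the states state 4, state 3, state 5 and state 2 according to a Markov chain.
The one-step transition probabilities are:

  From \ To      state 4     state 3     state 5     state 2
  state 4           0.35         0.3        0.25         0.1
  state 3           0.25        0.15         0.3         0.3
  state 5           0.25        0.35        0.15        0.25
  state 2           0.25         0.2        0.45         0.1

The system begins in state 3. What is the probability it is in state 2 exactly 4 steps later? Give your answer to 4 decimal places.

0.1919

Propagate the distribution vector 4 steps from state 3.
After 0 steps: (0.0000, 1.0000, 0.0000, 0.0000)
After 1 step: (0.2500, 0.1500, 0.3000, 0.3000)
After 2 steps: (0.2750, 0.2625, 0.2875, 0.1750)
After 3 steps: (0.2775, 0.2575, 0.2694, 0.1956)
After 4 steps: (0.2778, 0.2553, 0.2751, 0.1919)
P(in state 2 after 4 steps) = 0.1919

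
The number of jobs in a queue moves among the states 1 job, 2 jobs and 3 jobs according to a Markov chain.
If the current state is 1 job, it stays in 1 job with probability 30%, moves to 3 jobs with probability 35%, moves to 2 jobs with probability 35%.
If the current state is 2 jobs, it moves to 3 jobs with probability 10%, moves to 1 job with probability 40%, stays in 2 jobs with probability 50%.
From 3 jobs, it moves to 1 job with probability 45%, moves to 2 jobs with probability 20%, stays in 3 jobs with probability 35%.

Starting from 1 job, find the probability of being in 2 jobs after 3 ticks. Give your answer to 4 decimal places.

0.3631

Propagate the distribution vector 3 ticks from 1 job.
After 0 ticks: (1.0000, 0.0000, 0.0000)
After 1 tick: (0.3000, 0.3500, 0.3500)
After 2 ticks: (0.3875, 0.3500, 0.2625)
After 3 ticks: (0.3744, 0.3631, 0.2625)
P(in 2 jobs after 3 ticks) = 0.3631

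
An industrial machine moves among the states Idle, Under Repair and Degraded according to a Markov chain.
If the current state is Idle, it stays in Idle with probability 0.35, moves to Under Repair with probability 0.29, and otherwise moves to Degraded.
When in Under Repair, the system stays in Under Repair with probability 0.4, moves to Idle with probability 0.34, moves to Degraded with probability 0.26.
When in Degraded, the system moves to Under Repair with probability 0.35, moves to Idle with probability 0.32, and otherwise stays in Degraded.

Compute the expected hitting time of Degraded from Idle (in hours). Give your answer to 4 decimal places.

3.0542

Let t(s) be the expected number of hours to first reach Degraded from state s, with t(Degraded) = 0. Conditioning on the first hour:
t(Idle) = 1 + 0.35·t(Idle) + 0.29·t(Under Repair)
t(Under Repair) = 1 + 0.34·t(Idle) + 0.4·t(Under Repair)
Solving: t(Idle) = 3.0542, t(Under Repair) = 3.3974.
Expected hours from Idle to Degraded: 3.0542.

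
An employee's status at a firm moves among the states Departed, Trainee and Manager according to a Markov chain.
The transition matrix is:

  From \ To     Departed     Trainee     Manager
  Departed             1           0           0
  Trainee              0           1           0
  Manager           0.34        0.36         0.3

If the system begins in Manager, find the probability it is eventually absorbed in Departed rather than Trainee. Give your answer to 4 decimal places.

Let h(s) be the probability of absorption at Departed starting from transient state s. Then h(Departed) = 1 and h(Trainee) = 0. By first-step analysis:
h(Manager) = 0.34·1 + 0.36·0 + 0.3·h(Manager)
Solving: h(Manager) = 0.4857.
Starting from Manager, the probability is 0.4857.

0.4857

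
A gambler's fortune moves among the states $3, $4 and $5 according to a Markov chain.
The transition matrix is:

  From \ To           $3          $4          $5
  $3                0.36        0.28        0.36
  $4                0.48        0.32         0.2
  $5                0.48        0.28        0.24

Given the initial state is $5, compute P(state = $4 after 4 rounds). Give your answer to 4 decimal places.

Propagate the distribution vector 4 rounds from $5.
After 0 rounds: (0.0000, 0.0000, 1.0000)
After 1 round: (0.4800, 0.2800, 0.2400)
After 2 rounds: (0.4224, 0.2912, 0.2864)
After 3 rounds: (0.4293, 0.2916, 0.2790)
After 4 rounds: (0.4285, 0.2917, 0.2799)
P(in $4 after 4 rounds) = 0.2917

0.2917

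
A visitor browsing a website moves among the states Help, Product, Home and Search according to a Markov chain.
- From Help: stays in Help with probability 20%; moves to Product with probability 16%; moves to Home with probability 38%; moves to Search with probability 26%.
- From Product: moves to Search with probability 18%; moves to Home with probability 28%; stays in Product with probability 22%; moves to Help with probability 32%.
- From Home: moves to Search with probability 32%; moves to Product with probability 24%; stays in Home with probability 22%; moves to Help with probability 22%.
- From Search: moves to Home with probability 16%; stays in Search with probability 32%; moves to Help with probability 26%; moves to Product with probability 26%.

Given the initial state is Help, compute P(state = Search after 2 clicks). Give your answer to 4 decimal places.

Propagate the distribution vector 2 clicks from Help.
After 0 clicks: (1.0000, 0.0000, 0.0000, 0.0000)
After 1 click: (0.2000, 0.1600, 0.3800, 0.2600)
After 2 clicks: (0.2424, 0.2260, 0.2460, 0.2856)
P(in Search after 2 clicks) = 0.2856

0.2856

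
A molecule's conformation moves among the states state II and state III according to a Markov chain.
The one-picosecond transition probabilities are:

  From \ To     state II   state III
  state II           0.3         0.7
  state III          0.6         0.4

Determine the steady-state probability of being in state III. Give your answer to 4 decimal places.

Let the stationary distribution be π with π = πP and π_1 + π_2 = 1.
π_1 = 0.3·π_1 + 0.6·π_2
Solving with the normalization constraint gives π = (0.4615, 0.5385).
So the stationary probability of state III is 0.5385.

0.5385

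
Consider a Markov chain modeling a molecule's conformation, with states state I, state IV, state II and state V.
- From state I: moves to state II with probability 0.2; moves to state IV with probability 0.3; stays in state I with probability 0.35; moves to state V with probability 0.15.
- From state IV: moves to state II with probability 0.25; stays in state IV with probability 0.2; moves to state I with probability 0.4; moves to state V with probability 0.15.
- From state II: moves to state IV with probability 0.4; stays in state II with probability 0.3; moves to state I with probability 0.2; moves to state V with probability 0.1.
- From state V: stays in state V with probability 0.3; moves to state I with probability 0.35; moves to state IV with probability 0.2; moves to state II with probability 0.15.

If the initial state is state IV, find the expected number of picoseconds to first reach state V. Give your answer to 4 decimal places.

7.2610

Let t(s) be the expected number of picoseconds to first reach state V from state s, with t(state V) = 0. Conditioning on the first picosecond:
t(state I) = 1 + 0.35·t(state I) + 0.3·t(state IV) + 0.2·t(state II)
t(state IV) = 1 + 0.4·t(state I) + 0.2·t(state IV) + 0.25·t(state II)
t(state II) = 1 + 0.2·t(state I) + 0.4·t(state IV) + 0.3·t(state II)
Solving: t(state I) = 7.2426, t(state IV) = 7.2610, t(state II) = 7.6471.
Expected picoseconds from state IV to state V: 7.2610.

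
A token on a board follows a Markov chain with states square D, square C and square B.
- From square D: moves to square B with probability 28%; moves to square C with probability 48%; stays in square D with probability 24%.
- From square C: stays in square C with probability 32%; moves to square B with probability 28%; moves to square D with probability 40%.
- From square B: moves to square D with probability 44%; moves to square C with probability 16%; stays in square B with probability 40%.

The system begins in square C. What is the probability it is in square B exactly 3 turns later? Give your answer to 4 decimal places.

0.3176

Propagate the distribution vector 3 turns from square C.
After 0 turns: (0.0000, 1.0000, 0.0000)
After 1 turn: (0.4000, 0.3200, 0.2800)
After 2 turns: (0.3472, 0.3392, 0.3136)
After 3 turns: (0.3570, 0.3254, 0.3176)
P(in square B after 3 turns) = 0.3176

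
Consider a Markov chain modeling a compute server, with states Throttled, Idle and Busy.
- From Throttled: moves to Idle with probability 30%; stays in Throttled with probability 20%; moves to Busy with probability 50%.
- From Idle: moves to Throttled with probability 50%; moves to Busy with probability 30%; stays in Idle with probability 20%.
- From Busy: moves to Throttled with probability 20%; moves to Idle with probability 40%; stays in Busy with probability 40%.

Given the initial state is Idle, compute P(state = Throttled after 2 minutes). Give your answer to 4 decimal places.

Sum over the intermediate state after 1 minute:
P = P(Idle→Throttled)·P(Throttled→Throttled) + P(Idle→Idle)·P(Idle→Throttled) + P(Idle→Busy)·P(Busy→Throttled)
  = 0.5×0.2 + 0.2×0.5 + 0.3×0.2
  = 0.1000 + 0.1000 + 0.0600 = 0.2600

0.2600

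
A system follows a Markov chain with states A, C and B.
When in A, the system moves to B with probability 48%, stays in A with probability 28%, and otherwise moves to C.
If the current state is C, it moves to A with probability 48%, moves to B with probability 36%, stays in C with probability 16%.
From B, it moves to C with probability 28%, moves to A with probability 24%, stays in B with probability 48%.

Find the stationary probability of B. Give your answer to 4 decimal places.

0.4513

Let the stationary distribution be π with π = πP and π_1 + π_2 + π_3 = 1.
π_1 = 0.28·π_1 + 0.48·π_2 + 0.24·π_3
π_2 = 0.24·π_1 + 0.16·π_2 + 0.28·π_3
Solving with the normalization constraint gives π = (0.3097, 0.2389, 0.4513).
So the stationary probability of B is 0.4513.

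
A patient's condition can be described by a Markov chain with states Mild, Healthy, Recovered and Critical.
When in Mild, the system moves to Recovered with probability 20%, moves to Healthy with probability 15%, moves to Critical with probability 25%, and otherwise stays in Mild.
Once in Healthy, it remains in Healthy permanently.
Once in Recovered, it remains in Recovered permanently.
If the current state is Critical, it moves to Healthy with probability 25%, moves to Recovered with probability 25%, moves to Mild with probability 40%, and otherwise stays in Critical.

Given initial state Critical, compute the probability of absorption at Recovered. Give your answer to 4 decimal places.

0.5227

Let h(s) be the probability of absorption at Recovered starting from transient state s. Then h(Recovered) = 1 and h(Healthy) = 0. By first-step analysis:
h(Mild) = 0.4·h(Mild) + 0.15·0 + 0.2·1 + 0.25·h(Critical)
h(Critical) = 0.4·h(Mild) + 0.25·0 + 0.25·1 + 0.1·h(Critical)
Solving: h(Mild) = 0.5511, h(Critical) = 0.5227.
Starting from Critical, the probability is 0.5227.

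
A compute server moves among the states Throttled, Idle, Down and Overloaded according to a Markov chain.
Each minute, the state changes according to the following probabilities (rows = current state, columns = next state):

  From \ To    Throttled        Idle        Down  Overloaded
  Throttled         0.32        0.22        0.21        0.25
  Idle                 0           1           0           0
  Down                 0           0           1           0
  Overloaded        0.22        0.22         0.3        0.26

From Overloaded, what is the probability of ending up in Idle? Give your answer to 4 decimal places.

0.4418

Let h(s) be the probability of absorption at Idle starting from transient state s. Then h(Idle) = 1 and h(Down) = 0. By first-step analysis:
h(Throttled) = 0.32·h(Throttled) + 0.22·1 + 0.21·0 + 0.25·h(Overloaded)
h(Overloaded) = 0.22·h(Throttled) + 0.22·1 + 0.3·0 + 0.26·h(Overloaded)
Solving: h(Throttled) = 0.4859, h(Overloaded) = 0.4418.
Starting from Overloaded, the probability is 0.4418.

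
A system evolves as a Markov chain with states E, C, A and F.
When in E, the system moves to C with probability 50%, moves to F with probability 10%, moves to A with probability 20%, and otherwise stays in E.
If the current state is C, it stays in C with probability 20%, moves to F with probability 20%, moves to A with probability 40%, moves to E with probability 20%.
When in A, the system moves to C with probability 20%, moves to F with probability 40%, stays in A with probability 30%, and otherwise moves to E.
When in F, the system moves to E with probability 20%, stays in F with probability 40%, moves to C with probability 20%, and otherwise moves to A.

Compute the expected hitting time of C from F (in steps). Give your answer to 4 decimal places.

3.9474

Let t(s) be the expected number of steps to first reach C from state s, with t(C) = 0. Conditioning on the first step:
t(E) = 1 + 0.2·t(E) + 0.2·t(A) + 0.1·t(F)
t(A) = 1 + 0.1·t(E) + 0.3·t(A) + 0.4·t(F)
t(F) = 1 + 0.2·t(E) + 0.2·t(A) + 0.4·t(F)
Solving: t(E) = 2.7632, t(A) = 4.0789, t(F) = 3.9474.
Expected steps from F to C: 3.9474.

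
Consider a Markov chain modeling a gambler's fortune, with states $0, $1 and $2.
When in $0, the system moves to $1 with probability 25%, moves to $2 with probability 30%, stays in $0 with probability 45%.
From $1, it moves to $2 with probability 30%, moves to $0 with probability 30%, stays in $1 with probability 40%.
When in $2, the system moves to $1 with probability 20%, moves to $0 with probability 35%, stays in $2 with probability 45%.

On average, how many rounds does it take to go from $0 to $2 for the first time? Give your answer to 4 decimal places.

3.3333

Let t(s) be the expected number of rounds to first reach $2 from state s, with t($2) = 0. Conditioning on the first round:
t($0) = 1 + 0.45·t($0) + 0.25·t($1)
t($1) = 1 + 0.3·t($0) + 0.4·t($1)
Solving: t($0) = 3.3333, t($1) = 3.3333.
Expected rounds from $0 to $2: 3.3333.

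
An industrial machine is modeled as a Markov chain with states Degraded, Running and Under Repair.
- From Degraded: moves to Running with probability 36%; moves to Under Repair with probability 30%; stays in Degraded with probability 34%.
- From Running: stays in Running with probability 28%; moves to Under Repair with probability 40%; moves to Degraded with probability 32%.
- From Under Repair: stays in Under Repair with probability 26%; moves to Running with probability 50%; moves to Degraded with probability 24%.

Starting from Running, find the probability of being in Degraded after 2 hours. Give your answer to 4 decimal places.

Sum over the intermediate state after 1 hour:
P = P(Running→Degraded)·P(Degraded→Degraded) + P(Running→Running)·P(Running→Degraded) + P(Running→Under Repair)·P(Under Repair→Degraded)
  = 0.32×0.34 + 0.28×0.32 + 0.4×0.24
  = 0.1088 + 0.0896 + 0.0960 = 0.2944

0.2944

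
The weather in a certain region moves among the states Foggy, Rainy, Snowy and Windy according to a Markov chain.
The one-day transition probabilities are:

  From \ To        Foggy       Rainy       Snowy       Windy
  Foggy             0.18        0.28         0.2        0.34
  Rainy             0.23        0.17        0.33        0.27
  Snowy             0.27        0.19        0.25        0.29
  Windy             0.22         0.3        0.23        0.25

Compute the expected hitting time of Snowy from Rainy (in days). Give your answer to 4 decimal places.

Let t(s) be the expected number of days to first reach Snowy from state s, with t(Snowy) = 0. Conditioning on the first day:
t(Foggy) = 1 + 0.18·t(Foggy) + 0.28·t(Rainy) + 0.34·t(Windy)
t(Rainy) = 1 + 0.23·t(Foggy) + 0.17·t(Rainy) + 0.27·t(Windy)
t(Windy) = 1 + 0.22·t(Foggy) + 0.3·t(Rainy) + 0.25·t(Windy)
Solving: t(Foggy) = 4.1263, t(Rainy) = 3.6508, t(Windy) = 4.0040.
Expected days from Rainy to Snowy: 3.6508.

3.6508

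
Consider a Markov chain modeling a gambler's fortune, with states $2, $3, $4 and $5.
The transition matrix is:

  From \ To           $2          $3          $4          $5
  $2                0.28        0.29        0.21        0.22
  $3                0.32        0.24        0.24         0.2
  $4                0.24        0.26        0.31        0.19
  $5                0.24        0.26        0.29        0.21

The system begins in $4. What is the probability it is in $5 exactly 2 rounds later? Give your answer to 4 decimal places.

Propagate the distribution vector 2 rounds from $4.
After 0 rounds: (0.0000, 0.0000, 1.0000, 0.0000)
After 1 round: (0.2400, 0.2600, 0.3100, 0.1900)
After 2 rounds: (0.2704, 0.2620, 0.2640, 0.2036)
P(in $5 after 2 rounds) = 0.2036

0.2036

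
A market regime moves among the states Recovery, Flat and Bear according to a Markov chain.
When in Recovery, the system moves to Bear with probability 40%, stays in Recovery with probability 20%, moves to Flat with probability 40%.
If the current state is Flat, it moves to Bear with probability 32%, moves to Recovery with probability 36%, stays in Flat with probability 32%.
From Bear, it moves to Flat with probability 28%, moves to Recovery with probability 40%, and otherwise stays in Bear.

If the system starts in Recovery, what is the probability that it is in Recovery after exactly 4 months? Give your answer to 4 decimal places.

Propagate the distribution vector 4 months from Recovery.
After 0 months: (1.0000, 0.0000, 0.0000)
After 1 month: (0.2000, 0.4000, 0.4000)
After 2 months: (0.3440, 0.3200, 0.3360)
After 3 months: (0.3184, 0.3341, 0.3475)
After 4 months: (0.3230, 0.3316, 0.3455)
P(in Recovery after 4 months) = 0.3230

0.3230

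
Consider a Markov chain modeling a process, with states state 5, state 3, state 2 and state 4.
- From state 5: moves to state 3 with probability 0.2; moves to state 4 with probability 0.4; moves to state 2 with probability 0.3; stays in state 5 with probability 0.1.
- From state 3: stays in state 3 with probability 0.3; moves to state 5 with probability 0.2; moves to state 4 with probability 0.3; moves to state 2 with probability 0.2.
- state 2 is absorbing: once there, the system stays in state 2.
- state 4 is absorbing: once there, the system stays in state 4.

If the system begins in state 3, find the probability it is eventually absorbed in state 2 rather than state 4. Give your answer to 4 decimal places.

Let h(s) be the probability of absorption at state 2 starting from transient state s. Then h(state 2) = 1 and h(state 4) = 0. By first-step analysis:
h(state 5) = 0.1·h(state 5) + 0.2·h(state 3) + 0.3·1 + 0.4·0
h(state 3) = 0.2·h(state 5) + 0.3·h(state 3) + 0.2·1 + 0.3·0
Solving: h(state 5) = 0.4237, h(state 3) = 0.4068.
Starting from state 3, the probability is 0.4068.

0.4068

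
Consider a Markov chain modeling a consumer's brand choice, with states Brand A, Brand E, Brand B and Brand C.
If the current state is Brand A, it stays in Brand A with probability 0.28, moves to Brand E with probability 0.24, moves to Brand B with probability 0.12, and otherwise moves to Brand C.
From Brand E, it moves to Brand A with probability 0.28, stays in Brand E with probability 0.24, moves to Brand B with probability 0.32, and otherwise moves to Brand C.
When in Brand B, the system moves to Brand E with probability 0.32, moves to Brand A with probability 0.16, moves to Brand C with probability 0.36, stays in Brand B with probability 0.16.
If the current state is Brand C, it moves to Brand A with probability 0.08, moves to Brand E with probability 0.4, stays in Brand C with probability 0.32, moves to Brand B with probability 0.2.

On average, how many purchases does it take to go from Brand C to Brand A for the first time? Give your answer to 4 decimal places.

Let t(s) be the expected number of purchases to first reach Brand A from state s, with t(Brand A) = 0. Conditioning on the first purchase:
t(Brand E) = 1 + 0.24·t(Brand E) + 0.32·t(Brand B) + 0.16·t(Brand C)
t(Brand B) = 1 + 0.32·t(Brand E) + 0.16·t(Brand B) + 0.36·t(Brand C)
t(Brand C) = 1 + 0.4·t(Brand E) + 0.2·t(Brand B) + 0.32·t(Brand C)
Solving: t(Brand E) = 5.0000, t(Brand B) = 5.7051, t(Brand C) = 6.0897.
Expected purchases from Brand C to Brand A: 6.0897.

6.0897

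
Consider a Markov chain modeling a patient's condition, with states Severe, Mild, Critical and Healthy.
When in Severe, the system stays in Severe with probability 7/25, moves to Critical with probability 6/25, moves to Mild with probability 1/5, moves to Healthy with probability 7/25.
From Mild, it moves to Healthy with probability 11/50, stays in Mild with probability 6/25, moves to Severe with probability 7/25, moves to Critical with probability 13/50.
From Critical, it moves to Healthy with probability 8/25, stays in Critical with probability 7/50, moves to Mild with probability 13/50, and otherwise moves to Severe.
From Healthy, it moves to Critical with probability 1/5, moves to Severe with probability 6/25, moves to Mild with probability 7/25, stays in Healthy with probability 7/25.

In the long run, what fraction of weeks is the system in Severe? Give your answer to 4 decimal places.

0.2690

Let the stationary distribution be π with π = πP and π_1 + π_2 + π_3 + π_4 = 1.
π_1 = 0.28·π_1 + 0.28·π_2 + 0.28·π_3 + 0.24·π_4
π_2 = 0.2·π_1 + 0.24·π_2 + 0.26·π_3 + 0.28·π_4
π_3 = 0.24·π_1 + 0.26·π_2 + 0.14·π_3 + 0.2·π_4
Solving with the normalization constraint gives π = (0.2690, 0.2444, 0.2127, 0.2738).
So the stationary probability of Severe is 0.2690.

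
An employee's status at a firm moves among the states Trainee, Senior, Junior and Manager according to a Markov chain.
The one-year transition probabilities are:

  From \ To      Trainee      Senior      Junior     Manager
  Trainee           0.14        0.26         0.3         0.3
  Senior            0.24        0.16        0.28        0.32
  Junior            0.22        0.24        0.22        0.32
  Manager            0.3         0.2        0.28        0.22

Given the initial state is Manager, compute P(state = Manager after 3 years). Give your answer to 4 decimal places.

Propagate the distribution vector 3 years from Manager.
After 0 years: (0.0000, 0.0000, 0.0000, 1.0000)
After 1 year: (0.3000, 0.2000, 0.2800, 0.2200)
After 2 years: (0.2176, 0.2212, 0.2692, 0.2920)
After 3 years: (0.2304, 0.2150, 0.2682, 0.2864)
P(in Manager after 3 years) = 0.2864

0.2864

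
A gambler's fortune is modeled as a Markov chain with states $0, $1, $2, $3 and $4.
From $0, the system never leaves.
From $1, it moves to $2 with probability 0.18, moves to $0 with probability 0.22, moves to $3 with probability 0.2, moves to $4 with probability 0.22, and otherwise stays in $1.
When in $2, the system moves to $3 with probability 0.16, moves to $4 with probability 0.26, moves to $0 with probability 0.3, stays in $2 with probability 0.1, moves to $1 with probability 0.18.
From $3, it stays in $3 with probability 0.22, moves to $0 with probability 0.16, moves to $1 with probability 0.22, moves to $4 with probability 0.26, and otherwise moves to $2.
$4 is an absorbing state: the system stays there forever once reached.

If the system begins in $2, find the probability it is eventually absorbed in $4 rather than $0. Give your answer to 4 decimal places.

Let h(s) be the probability of absorption at $4 starting from transient state s. Then h($4) = 1 and h($0) = 0. By first-step analysis:
h($1) = 0.22·0 + 0.18·h($1) + 0.18·h($2) + 0.2·h($3) + 0.22·1
h($2) = 0.3·0 + 0.18·h($1) + 0.1·h($2) + 0.16·h($3) + 0.26·1
h($3) = 0.16·0 + 0.22·h($1) + 0.14·h($2) + 0.22·h($3) + 0.26·1
Solving: h($1) = 0.5147, h($2) = 0.4926, h($3) = 0.5669.
Starting from $2, the probability is 0.4926.

0.4926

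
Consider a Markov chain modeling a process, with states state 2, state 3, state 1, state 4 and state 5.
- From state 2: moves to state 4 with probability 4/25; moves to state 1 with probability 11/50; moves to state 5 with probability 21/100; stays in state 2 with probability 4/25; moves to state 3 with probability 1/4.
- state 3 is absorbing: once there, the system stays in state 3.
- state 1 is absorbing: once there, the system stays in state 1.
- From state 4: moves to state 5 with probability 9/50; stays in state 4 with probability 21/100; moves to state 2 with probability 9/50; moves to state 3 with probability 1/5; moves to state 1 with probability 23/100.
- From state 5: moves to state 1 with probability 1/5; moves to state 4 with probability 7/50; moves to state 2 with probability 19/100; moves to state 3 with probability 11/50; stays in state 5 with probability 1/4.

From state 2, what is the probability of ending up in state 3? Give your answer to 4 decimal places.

0.5199

Let h(s) be the probability of absorption at state 3 starting from transient state s. Then h(state 3) = 1 and h(state 1) = 0. By first-step analysis:
h(state 2) = 0.16·h(state 2) + 0.25·1 + 0.22·0 + 0.16·h(state 4) + 0.21·h(state 5)
h(state 4) = 0.18·h(state 2) + 0.2·1 + 0.23·0 + 0.21·h(state 4) + 0.18·h(state 5)
h(state 5) = 0.19·h(state 2) + 0.22·1 + 0.2·0 + 0.14·h(state 4) + 0.25·h(state 5)
Solving: h(state 2) = 0.5199, h(state 4) = 0.4893, h(state 5) = 0.5164.
Starting from state 2, the probability is 0.5199.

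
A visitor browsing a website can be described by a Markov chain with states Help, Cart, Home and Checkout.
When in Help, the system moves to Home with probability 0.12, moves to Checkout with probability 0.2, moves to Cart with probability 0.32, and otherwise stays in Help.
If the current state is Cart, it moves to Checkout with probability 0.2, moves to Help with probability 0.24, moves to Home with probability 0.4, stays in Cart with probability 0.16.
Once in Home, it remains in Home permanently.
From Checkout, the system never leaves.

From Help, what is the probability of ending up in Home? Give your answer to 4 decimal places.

0.4965

Let h(s) be the probability of absorption at Home starting from transient state s. Then h(Home) = 1 and h(Checkout) = 0. By first-step analysis:
h(Help) = 0.36·h(Help) + 0.32·h(Cart) + 0.12·1 + 0.2·0
h(Cart) = 0.24·h(Help) + 0.16·h(Cart) + 0.4·1 + 0.2·0
Solving: h(Help) = 0.4965, h(Cart) = 0.6181.
Starting from Help, the probability is 0.4965.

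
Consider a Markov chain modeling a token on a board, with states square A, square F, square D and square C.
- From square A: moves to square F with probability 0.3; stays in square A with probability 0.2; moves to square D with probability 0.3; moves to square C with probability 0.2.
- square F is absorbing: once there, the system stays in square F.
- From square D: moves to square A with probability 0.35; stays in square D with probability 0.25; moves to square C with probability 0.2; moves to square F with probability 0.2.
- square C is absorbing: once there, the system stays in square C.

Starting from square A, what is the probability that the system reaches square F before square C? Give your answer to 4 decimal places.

0.5758

Let h(s) be the probability of absorption at square F starting from transient state s. Then h(square F) = 1 and h(square C) = 0. By first-step analysis:
h(square A) = 0.2·h(square A) + 0.3·1 + 0.3·h(square D) + 0.2·0
h(square D) = 0.35·h(square A) + 0.2·1 + 0.25·h(square D) + 0.2·0
Solving: h(square A) = 0.5758, h(square D) = 0.5354.
Starting from square A, the probability is 0.5758.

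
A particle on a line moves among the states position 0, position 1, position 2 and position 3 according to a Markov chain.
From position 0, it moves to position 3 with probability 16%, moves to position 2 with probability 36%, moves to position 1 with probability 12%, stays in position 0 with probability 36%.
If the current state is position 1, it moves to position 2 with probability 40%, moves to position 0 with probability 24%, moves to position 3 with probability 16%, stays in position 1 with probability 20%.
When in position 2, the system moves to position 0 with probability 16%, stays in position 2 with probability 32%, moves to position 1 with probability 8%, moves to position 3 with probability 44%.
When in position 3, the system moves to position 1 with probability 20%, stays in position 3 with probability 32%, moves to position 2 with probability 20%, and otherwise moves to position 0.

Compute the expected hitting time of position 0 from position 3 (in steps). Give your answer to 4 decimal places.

4.1422

Let t(s) be the expected number of steps to first reach position 0 from state s, with t(position 0) = 0. Conditioning on the first step:
t(position 1) = 1 + 0.2·t(position 1) + 0.4·t(position 2) + 0.16·t(position 3)
t(position 2) = 1 + 0.08·t(position 1) + 0.32·t(position 2) + 0.44·t(position 3)
t(position 3) = 1 + 0.2·t(position 1) + 0.2·t(position 2) + 0.32·t(position 3)
Solving: t(position 1) = 4.4135, t(position 2) = 4.6701, t(position 3) = 4.1422.
Expected steps from position 3 to position 0: 4.1422.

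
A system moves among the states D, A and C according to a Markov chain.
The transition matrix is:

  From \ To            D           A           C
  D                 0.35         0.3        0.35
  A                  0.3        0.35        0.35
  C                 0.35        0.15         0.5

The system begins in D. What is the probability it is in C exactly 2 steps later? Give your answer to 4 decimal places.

0.4025

Sum over the intermediate state after 1 step:
P = P(D→D)·P(D→C) + P(D→A)·P(A→C) + P(D→C)·P(C→C)
  = 0.35×0.35 + 0.3×0.35 + 0.35×0.5
  = 0.1225 + 0.1050 + 0.1750 = 0.4025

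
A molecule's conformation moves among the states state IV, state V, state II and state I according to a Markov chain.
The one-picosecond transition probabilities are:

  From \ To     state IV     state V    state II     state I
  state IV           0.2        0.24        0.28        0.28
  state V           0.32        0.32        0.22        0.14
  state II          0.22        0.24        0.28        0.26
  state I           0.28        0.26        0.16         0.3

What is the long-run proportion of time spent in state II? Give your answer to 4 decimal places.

Let the stationary distribution be π with π = πP and π_1 + π_2 + π_3 + π_4 = 1.
π_1 = 0.2·π_1 + 0.32·π_2 + 0.22·π_3 + 0.28·π_4
π_2 = 0.24·π_1 + 0.32·π_2 + 0.24·π_3 + 0.26·π_4
π_3 = 0.28·π_1 + 0.22·π_2 + 0.28·π_3 + 0.16·π_4
Solving with the normalization constraint gives π = (0.2561, 0.2661, 0.2349, 0.2429).
So the stationary probability of state II is 0.2349.

0.2349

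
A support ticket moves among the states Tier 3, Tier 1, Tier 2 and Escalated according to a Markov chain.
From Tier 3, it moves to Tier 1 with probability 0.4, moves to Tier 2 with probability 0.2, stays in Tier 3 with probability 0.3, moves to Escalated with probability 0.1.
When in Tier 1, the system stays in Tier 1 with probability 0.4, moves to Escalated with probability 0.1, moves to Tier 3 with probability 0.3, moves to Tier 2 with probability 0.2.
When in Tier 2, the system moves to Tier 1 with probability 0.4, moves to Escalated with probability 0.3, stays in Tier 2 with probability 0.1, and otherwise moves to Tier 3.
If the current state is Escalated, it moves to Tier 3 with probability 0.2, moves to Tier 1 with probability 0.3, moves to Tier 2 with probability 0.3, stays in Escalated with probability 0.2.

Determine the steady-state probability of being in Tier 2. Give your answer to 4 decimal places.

Let the stationary distribution be π with π = πP and π_1 + π_2 + π_3 + π_4 = 1.
π_1 = 0.3·π_1 + 0.3·π_2 + 0.2·π_3 + 0.2·π_4
π_2 = 0.4·π_1 + 0.4·π_2 + 0.4·π_3 + 0.3·π_4
π_3 = 0.2·π_1 + 0.2·π_2 + 0.1·π_3 + 0.3·π_4
Solving with the normalization constraint gives π = (0.2649, 0.3845, 0.1959, 0.1546).
So the stationary probability of Tier 2 is 0.1959.

0.1959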